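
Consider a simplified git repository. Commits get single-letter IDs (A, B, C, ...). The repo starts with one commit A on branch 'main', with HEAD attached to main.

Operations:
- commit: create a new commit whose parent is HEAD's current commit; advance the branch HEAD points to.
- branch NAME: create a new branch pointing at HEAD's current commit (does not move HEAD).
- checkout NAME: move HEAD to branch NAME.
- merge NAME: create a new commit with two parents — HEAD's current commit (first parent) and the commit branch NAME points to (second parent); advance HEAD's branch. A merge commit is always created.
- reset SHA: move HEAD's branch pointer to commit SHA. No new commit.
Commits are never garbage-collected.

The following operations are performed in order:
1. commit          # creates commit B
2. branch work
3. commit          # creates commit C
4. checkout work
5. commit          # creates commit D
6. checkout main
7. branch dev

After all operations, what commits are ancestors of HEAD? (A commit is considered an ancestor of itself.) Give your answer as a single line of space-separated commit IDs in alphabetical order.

Answer: A B C

Derivation:
After op 1 (commit): HEAD=main@B [main=B]
After op 2 (branch): HEAD=main@B [main=B work=B]
After op 3 (commit): HEAD=main@C [main=C work=B]
After op 4 (checkout): HEAD=work@B [main=C work=B]
After op 5 (commit): HEAD=work@D [main=C work=D]
After op 6 (checkout): HEAD=main@C [main=C work=D]
After op 7 (branch): HEAD=main@C [dev=C main=C work=D]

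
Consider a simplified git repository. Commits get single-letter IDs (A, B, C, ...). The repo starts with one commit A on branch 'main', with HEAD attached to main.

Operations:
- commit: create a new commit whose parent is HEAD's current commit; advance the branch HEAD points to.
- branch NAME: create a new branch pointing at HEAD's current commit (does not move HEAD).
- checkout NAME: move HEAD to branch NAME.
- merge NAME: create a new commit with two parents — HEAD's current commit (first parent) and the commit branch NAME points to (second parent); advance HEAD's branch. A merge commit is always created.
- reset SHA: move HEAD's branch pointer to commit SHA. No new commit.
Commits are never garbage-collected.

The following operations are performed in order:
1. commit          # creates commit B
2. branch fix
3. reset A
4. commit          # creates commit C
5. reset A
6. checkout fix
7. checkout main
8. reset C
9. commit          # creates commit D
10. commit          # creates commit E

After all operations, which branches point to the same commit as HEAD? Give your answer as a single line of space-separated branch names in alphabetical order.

After op 1 (commit): HEAD=main@B [main=B]
After op 2 (branch): HEAD=main@B [fix=B main=B]
After op 3 (reset): HEAD=main@A [fix=B main=A]
After op 4 (commit): HEAD=main@C [fix=B main=C]
After op 5 (reset): HEAD=main@A [fix=B main=A]
After op 6 (checkout): HEAD=fix@B [fix=B main=A]
After op 7 (checkout): HEAD=main@A [fix=B main=A]
After op 8 (reset): HEAD=main@C [fix=B main=C]
After op 9 (commit): HEAD=main@D [fix=B main=D]
After op 10 (commit): HEAD=main@E [fix=B main=E]

Answer: main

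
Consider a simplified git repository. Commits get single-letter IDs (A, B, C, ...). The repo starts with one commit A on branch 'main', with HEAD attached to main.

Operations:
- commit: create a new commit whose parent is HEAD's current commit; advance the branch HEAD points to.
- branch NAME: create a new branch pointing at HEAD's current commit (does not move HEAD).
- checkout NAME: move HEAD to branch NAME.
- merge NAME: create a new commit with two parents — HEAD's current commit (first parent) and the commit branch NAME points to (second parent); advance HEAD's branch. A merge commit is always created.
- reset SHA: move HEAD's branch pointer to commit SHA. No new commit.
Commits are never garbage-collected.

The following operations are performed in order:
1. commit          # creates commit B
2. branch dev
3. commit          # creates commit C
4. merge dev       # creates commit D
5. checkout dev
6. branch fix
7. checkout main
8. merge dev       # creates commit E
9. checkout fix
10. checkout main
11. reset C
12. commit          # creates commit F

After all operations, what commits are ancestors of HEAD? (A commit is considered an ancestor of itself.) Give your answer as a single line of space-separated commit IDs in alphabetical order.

After op 1 (commit): HEAD=main@B [main=B]
After op 2 (branch): HEAD=main@B [dev=B main=B]
After op 3 (commit): HEAD=main@C [dev=B main=C]
After op 4 (merge): HEAD=main@D [dev=B main=D]
After op 5 (checkout): HEAD=dev@B [dev=B main=D]
After op 6 (branch): HEAD=dev@B [dev=B fix=B main=D]
After op 7 (checkout): HEAD=main@D [dev=B fix=B main=D]
After op 8 (merge): HEAD=main@E [dev=B fix=B main=E]
After op 9 (checkout): HEAD=fix@B [dev=B fix=B main=E]
After op 10 (checkout): HEAD=main@E [dev=B fix=B main=E]
After op 11 (reset): HEAD=main@C [dev=B fix=B main=C]
After op 12 (commit): HEAD=main@F [dev=B fix=B main=F]

Answer: A B C F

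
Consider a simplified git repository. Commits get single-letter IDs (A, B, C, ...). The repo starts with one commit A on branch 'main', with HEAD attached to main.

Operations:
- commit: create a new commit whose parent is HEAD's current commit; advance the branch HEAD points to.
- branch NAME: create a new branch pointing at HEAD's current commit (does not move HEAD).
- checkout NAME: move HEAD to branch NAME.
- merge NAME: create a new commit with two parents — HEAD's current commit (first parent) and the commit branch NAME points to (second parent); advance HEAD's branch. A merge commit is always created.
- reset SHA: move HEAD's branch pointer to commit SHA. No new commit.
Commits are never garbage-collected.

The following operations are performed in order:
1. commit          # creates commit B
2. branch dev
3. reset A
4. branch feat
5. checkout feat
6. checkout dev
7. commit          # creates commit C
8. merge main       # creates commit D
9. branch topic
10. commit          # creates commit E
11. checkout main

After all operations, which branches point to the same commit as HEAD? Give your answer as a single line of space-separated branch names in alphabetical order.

Answer: feat main

Derivation:
After op 1 (commit): HEAD=main@B [main=B]
After op 2 (branch): HEAD=main@B [dev=B main=B]
After op 3 (reset): HEAD=main@A [dev=B main=A]
After op 4 (branch): HEAD=main@A [dev=B feat=A main=A]
After op 5 (checkout): HEAD=feat@A [dev=B feat=A main=A]
After op 6 (checkout): HEAD=dev@B [dev=B feat=A main=A]
After op 7 (commit): HEAD=dev@C [dev=C feat=A main=A]
After op 8 (merge): HEAD=dev@D [dev=D feat=A main=A]
After op 9 (branch): HEAD=dev@D [dev=D feat=A main=A topic=D]
After op 10 (commit): HEAD=dev@E [dev=E feat=A main=A topic=D]
After op 11 (checkout): HEAD=main@A [dev=E feat=A main=A topic=D]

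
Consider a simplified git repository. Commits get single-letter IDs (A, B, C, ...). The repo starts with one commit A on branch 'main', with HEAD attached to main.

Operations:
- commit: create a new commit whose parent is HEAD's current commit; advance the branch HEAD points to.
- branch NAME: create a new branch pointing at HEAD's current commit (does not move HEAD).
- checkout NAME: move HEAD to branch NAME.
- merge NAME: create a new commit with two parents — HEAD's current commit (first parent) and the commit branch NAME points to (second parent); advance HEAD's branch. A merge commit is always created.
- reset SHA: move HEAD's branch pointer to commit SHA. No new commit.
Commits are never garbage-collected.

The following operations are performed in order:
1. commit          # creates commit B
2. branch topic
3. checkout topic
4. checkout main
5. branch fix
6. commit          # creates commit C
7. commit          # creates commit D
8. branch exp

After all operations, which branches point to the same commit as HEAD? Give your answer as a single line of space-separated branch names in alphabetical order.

After op 1 (commit): HEAD=main@B [main=B]
After op 2 (branch): HEAD=main@B [main=B topic=B]
After op 3 (checkout): HEAD=topic@B [main=B topic=B]
After op 4 (checkout): HEAD=main@B [main=B topic=B]
After op 5 (branch): HEAD=main@B [fix=B main=B topic=B]
After op 6 (commit): HEAD=main@C [fix=B main=C topic=B]
After op 7 (commit): HEAD=main@D [fix=B main=D topic=B]
After op 8 (branch): HEAD=main@D [exp=D fix=B main=D topic=B]

Answer: exp main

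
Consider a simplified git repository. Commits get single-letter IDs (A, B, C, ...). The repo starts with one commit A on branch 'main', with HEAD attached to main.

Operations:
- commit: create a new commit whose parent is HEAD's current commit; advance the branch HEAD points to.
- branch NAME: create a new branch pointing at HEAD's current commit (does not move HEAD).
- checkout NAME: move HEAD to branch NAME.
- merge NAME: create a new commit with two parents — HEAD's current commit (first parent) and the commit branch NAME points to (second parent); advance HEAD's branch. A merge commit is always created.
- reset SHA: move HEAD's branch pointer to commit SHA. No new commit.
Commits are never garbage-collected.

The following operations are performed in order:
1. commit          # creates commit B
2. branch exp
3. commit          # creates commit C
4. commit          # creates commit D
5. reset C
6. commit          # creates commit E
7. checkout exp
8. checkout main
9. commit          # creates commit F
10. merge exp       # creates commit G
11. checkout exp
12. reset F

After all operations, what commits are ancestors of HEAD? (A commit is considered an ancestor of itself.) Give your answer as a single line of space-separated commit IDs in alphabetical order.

Answer: A B C E F

Derivation:
After op 1 (commit): HEAD=main@B [main=B]
After op 2 (branch): HEAD=main@B [exp=B main=B]
After op 3 (commit): HEAD=main@C [exp=B main=C]
After op 4 (commit): HEAD=main@D [exp=B main=D]
After op 5 (reset): HEAD=main@C [exp=B main=C]
After op 6 (commit): HEAD=main@E [exp=B main=E]
After op 7 (checkout): HEAD=exp@B [exp=B main=E]
After op 8 (checkout): HEAD=main@E [exp=B main=E]
After op 9 (commit): HEAD=main@F [exp=B main=F]
After op 10 (merge): HEAD=main@G [exp=B main=G]
After op 11 (checkout): HEAD=exp@B [exp=B main=G]
After op 12 (reset): HEAD=exp@F [exp=F main=G]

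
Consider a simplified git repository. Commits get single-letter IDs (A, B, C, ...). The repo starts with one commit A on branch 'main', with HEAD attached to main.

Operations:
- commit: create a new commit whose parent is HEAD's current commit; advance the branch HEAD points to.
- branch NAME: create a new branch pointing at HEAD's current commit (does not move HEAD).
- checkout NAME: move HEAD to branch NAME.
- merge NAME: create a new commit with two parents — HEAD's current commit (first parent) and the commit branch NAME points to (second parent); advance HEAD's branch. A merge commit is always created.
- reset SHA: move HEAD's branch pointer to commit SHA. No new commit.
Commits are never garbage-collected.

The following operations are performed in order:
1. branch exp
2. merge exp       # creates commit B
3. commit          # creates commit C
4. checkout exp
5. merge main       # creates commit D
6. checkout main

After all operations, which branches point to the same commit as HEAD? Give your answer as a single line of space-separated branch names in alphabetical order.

Answer: main

Derivation:
After op 1 (branch): HEAD=main@A [exp=A main=A]
After op 2 (merge): HEAD=main@B [exp=A main=B]
After op 3 (commit): HEAD=main@C [exp=A main=C]
After op 4 (checkout): HEAD=exp@A [exp=A main=C]
After op 5 (merge): HEAD=exp@D [exp=D main=C]
After op 6 (checkout): HEAD=main@C [exp=D main=C]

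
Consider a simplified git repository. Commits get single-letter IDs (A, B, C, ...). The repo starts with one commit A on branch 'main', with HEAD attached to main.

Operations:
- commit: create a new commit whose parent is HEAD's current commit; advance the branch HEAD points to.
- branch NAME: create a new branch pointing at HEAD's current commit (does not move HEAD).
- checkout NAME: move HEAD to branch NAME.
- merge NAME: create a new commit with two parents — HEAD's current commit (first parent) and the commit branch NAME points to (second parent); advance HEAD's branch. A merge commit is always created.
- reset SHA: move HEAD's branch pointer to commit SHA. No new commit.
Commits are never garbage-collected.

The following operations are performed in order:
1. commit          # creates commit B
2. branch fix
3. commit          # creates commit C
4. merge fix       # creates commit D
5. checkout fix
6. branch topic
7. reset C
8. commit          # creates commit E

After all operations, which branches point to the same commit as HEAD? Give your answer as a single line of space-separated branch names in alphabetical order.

Answer: fix

Derivation:
After op 1 (commit): HEAD=main@B [main=B]
After op 2 (branch): HEAD=main@B [fix=B main=B]
After op 3 (commit): HEAD=main@C [fix=B main=C]
After op 4 (merge): HEAD=main@D [fix=B main=D]
After op 5 (checkout): HEAD=fix@B [fix=B main=D]
After op 6 (branch): HEAD=fix@B [fix=B main=D topic=B]
After op 7 (reset): HEAD=fix@C [fix=C main=D topic=B]
After op 8 (commit): HEAD=fix@E [fix=E main=D topic=B]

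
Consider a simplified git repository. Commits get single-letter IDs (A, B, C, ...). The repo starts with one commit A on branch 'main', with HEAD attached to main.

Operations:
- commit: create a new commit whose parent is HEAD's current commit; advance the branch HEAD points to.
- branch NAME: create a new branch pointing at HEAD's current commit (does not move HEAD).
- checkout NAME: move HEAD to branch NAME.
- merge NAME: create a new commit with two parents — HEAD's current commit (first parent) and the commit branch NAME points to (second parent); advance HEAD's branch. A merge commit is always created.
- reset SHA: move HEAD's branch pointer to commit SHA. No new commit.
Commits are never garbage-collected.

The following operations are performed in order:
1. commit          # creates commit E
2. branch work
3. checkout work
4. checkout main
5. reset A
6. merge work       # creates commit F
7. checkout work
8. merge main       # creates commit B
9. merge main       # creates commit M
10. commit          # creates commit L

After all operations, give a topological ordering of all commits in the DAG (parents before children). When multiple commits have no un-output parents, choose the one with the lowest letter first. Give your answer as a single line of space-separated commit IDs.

Answer: A E F B M L

Derivation:
After op 1 (commit): HEAD=main@E [main=E]
After op 2 (branch): HEAD=main@E [main=E work=E]
After op 3 (checkout): HEAD=work@E [main=E work=E]
After op 4 (checkout): HEAD=main@E [main=E work=E]
After op 5 (reset): HEAD=main@A [main=A work=E]
After op 6 (merge): HEAD=main@F [main=F work=E]
After op 7 (checkout): HEAD=work@E [main=F work=E]
After op 8 (merge): HEAD=work@B [main=F work=B]
After op 9 (merge): HEAD=work@M [main=F work=M]
After op 10 (commit): HEAD=work@L [main=F work=L]
commit A: parents=[]
commit B: parents=['E', 'F']
commit E: parents=['A']
commit F: parents=['A', 'E']
commit L: parents=['M']
commit M: parents=['B', 'F']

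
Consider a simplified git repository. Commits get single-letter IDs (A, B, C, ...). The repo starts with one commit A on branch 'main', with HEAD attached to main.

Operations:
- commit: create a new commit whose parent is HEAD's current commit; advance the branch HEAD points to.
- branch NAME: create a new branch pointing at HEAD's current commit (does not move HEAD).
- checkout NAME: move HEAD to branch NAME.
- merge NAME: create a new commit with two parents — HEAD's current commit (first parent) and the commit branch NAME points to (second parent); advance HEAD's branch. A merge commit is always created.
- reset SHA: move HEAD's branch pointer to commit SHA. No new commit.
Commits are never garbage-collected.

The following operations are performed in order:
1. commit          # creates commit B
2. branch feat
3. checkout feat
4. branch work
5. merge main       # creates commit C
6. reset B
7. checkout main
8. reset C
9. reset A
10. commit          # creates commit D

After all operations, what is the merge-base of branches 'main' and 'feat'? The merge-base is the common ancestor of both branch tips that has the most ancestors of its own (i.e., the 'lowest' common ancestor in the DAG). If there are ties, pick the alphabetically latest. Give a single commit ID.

Answer: A

Derivation:
After op 1 (commit): HEAD=main@B [main=B]
After op 2 (branch): HEAD=main@B [feat=B main=B]
After op 3 (checkout): HEAD=feat@B [feat=B main=B]
After op 4 (branch): HEAD=feat@B [feat=B main=B work=B]
After op 5 (merge): HEAD=feat@C [feat=C main=B work=B]
After op 6 (reset): HEAD=feat@B [feat=B main=B work=B]
After op 7 (checkout): HEAD=main@B [feat=B main=B work=B]
After op 8 (reset): HEAD=main@C [feat=B main=C work=B]
After op 9 (reset): HEAD=main@A [feat=B main=A work=B]
After op 10 (commit): HEAD=main@D [feat=B main=D work=B]
ancestors(main=D): ['A', 'D']
ancestors(feat=B): ['A', 'B']
common: ['A']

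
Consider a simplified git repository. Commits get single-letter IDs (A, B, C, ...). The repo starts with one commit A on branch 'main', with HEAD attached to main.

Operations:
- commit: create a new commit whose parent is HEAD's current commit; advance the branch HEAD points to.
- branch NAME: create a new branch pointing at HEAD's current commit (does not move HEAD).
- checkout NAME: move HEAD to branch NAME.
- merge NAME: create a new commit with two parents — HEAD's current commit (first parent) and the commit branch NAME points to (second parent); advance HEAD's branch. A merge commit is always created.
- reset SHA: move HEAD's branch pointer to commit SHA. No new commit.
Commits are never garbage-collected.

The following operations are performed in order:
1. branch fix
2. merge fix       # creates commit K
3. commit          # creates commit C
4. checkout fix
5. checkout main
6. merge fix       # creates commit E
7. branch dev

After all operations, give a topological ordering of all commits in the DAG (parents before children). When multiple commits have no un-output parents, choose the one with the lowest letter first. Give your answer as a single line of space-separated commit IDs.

Answer: A K C E

Derivation:
After op 1 (branch): HEAD=main@A [fix=A main=A]
After op 2 (merge): HEAD=main@K [fix=A main=K]
After op 3 (commit): HEAD=main@C [fix=A main=C]
After op 4 (checkout): HEAD=fix@A [fix=A main=C]
After op 5 (checkout): HEAD=main@C [fix=A main=C]
After op 6 (merge): HEAD=main@E [fix=A main=E]
After op 7 (branch): HEAD=main@E [dev=E fix=A main=E]
commit A: parents=[]
commit C: parents=['K']
commit E: parents=['C', 'A']
commit K: parents=['A', 'A']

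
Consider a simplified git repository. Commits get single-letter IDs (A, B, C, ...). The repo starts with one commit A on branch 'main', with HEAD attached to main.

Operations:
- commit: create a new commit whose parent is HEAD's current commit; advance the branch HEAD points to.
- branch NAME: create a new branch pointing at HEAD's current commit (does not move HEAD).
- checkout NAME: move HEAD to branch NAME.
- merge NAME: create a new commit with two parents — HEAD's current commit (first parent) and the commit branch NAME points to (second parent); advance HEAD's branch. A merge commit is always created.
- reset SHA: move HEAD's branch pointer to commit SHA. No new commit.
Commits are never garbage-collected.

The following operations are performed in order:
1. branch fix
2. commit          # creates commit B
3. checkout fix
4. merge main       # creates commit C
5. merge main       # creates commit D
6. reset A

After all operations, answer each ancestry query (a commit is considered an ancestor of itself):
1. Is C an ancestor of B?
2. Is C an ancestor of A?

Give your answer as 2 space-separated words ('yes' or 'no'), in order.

After op 1 (branch): HEAD=main@A [fix=A main=A]
After op 2 (commit): HEAD=main@B [fix=A main=B]
After op 3 (checkout): HEAD=fix@A [fix=A main=B]
After op 4 (merge): HEAD=fix@C [fix=C main=B]
After op 5 (merge): HEAD=fix@D [fix=D main=B]
After op 6 (reset): HEAD=fix@A [fix=A main=B]
ancestors(B) = {A,B}; C in? no
ancestors(A) = {A}; C in? no

Answer: no no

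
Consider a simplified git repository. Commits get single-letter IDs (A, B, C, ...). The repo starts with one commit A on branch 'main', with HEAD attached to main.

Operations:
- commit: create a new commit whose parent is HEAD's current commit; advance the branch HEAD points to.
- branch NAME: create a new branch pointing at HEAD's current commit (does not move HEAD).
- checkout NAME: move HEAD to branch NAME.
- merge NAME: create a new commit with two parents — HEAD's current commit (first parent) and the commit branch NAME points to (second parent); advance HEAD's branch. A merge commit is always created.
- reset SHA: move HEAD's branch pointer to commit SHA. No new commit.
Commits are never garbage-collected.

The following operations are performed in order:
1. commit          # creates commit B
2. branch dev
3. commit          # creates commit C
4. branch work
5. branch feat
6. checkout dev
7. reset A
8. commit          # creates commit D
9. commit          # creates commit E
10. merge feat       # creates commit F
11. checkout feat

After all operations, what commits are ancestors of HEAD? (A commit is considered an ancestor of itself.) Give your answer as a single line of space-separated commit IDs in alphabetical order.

After op 1 (commit): HEAD=main@B [main=B]
After op 2 (branch): HEAD=main@B [dev=B main=B]
After op 3 (commit): HEAD=main@C [dev=B main=C]
After op 4 (branch): HEAD=main@C [dev=B main=C work=C]
After op 5 (branch): HEAD=main@C [dev=B feat=C main=C work=C]
After op 6 (checkout): HEAD=dev@B [dev=B feat=C main=C work=C]
After op 7 (reset): HEAD=dev@A [dev=A feat=C main=C work=C]
After op 8 (commit): HEAD=dev@D [dev=D feat=C main=C work=C]
After op 9 (commit): HEAD=dev@E [dev=E feat=C main=C work=C]
After op 10 (merge): HEAD=dev@F [dev=F feat=C main=C work=C]
After op 11 (checkout): HEAD=feat@C [dev=F feat=C main=C work=C]

Answer: A B C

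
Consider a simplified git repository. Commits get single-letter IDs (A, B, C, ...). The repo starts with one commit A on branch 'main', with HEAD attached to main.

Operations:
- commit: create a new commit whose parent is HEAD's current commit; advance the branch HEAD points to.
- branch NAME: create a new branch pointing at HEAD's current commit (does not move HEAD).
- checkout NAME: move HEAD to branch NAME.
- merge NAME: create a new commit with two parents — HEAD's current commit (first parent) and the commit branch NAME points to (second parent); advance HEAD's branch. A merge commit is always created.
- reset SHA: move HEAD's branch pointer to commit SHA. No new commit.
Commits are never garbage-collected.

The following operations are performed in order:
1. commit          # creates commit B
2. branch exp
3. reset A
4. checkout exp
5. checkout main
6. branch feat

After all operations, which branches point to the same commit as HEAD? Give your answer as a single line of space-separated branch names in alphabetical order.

Answer: feat main

Derivation:
After op 1 (commit): HEAD=main@B [main=B]
After op 2 (branch): HEAD=main@B [exp=B main=B]
After op 3 (reset): HEAD=main@A [exp=B main=A]
After op 4 (checkout): HEAD=exp@B [exp=B main=A]
After op 5 (checkout): HEAD=main@A [exp=B main=A]
After op 6 (branch): HEAD=main@A [exp=B feat=A main=A]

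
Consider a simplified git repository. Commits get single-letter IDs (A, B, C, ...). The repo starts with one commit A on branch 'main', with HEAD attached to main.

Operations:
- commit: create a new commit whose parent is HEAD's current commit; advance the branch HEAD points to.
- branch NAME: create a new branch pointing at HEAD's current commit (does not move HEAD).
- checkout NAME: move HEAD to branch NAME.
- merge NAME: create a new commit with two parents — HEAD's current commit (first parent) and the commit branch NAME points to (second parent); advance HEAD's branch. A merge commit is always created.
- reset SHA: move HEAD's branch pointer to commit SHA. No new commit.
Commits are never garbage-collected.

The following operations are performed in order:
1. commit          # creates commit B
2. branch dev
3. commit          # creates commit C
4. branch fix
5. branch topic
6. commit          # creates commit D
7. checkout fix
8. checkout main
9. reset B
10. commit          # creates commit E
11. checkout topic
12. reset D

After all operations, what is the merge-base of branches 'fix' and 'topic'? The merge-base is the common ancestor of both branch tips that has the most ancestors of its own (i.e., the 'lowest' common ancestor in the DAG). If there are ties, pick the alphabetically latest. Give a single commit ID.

Answer: C

Derivation:
After op 1 (commit): HEAD=main@B [main=B]
After op 2 (branch): HEAD=main@B [dev=B main=B]
After op 3 (commit): HEAD=main@C [dev=B main=C]
After op 4 (branch): HEAD=main@C [dev=B fix=C main=C]
After op 5 (branch): HEAD=main@C [dev=B fix=C main=C topic=C]
After op 6 (commit): HEAD=main@D [dev=B fix=C main=D topic=C]
After op 7 (checkout): HEAD=fix@C [dev=B fix=C main=D topic=C]
After op 8 (checkout): HEAD=main@D [dev=B fix=C main=D topic=C]
After op 9 (reset): HEAD=main@B [dev=B fix=C main=B topic=C]
After op 10 (commit): HEAD=main@E [dev=B fix=C main=E topic=C]
After op 11 (checkout): HEAD=topic@C [dev=B fix=C main=E topic=C]
After op 12 (reset): HEAD=topic@D [dev=B fix=C main=E topic=D]
ancestors(fix=C): ['A', 'B', 'C']
ancestors(topic=D): ['A', 'B', 'C', 'D']
common: ['A', 'B', 'C']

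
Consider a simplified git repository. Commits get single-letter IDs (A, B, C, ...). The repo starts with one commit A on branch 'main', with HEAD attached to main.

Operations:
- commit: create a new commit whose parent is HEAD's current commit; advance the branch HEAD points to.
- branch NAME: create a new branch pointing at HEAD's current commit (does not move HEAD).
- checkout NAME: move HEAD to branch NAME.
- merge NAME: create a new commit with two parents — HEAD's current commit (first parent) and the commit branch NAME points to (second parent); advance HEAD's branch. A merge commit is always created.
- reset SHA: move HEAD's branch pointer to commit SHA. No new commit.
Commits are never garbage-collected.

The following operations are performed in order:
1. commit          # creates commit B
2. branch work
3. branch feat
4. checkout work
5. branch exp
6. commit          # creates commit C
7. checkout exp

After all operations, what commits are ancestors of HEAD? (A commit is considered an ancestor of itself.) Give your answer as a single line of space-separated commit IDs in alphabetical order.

After op 1 (commit): HEAD=main@B [main=B]
After op 2 (branch): HEAD=main@B [main=B work=B]
After op 3 (branch): HEAD=main@B [feat=B main=B work=B]
After op 4 (checkout): HEAD=work@B [feat=B main=B work=B]
After op 5 (branch): HEAD=work@B [exp=B feat=B main=B work=B]
After op 6 (commit): HEAD=work@C [exp=B feat=B main=B work=C]
After op 7 (checkout): HEAD=exp@B [exp=B feat=B main=B work=C]

Answer: A B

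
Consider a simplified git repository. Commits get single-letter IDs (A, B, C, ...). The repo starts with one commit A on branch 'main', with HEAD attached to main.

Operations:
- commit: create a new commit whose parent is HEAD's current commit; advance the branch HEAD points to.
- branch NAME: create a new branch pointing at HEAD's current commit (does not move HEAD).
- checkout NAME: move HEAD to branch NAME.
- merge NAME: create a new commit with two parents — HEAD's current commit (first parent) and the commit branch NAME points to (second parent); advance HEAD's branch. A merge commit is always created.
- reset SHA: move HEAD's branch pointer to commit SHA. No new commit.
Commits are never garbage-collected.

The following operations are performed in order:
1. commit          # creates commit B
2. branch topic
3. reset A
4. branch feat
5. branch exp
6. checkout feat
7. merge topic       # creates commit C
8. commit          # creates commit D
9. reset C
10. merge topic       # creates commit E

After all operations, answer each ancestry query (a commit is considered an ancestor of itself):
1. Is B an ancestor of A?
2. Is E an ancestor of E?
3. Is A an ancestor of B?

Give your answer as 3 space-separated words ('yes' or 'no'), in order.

Answer: no yes yes

Derivation:
After op 1 (commit): HEAD=main@B [main=B]
After op 2 (branch): HEAD=main@B [main=B topic=B]
After op 3 (reset): HEAD=main@A [main=A topic=B]
After op 4 (branch): HEAD=main@A [feat=A main=A topic=B]
After op 5 (branch): HEAD=main@A [exp=A feat=A main=A topic=B]
After op 6 (checkout): HEAD=feat@A [exp=A feat=A main=A topic=B]
After op 7 (merge): HEAD=feat@C [exp=A feat=C main=A topic=B]
After op 8 (commit): HEAD=feat@D [exp=A feat=D main=A topic=B]
After op 9 (reset): HEAD=feat@C [exp=A feat=C main=A topic=B]
After op 10 (merge): HEAD=feat@E [exp=A feat=E main=A topic=B]
ancestors(A) = {A}; B in? no
ancestors(E) = {A,B,C,E}; E in? yes
ancestors(B) = {A,B}; A in? yes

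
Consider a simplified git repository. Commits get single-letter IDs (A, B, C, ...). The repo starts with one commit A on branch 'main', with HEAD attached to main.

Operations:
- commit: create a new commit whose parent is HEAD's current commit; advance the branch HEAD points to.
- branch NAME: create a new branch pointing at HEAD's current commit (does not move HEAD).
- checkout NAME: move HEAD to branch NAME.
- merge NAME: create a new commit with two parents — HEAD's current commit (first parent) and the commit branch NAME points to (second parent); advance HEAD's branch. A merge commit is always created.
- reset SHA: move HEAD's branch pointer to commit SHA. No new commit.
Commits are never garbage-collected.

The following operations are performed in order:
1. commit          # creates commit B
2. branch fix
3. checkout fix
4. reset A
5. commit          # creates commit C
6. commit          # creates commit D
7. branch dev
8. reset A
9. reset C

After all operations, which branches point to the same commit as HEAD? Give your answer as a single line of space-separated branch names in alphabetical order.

After op 1 (commit): HEAD=main@B [main=B]
After op 2 (branch): HEAD=main@B [fix=B main=B]
After op 3 (checkout): HEAD=fix@B [fix=B main=B]
After op 4 (reset): HEAD=fix@A [fix=A main=B]
After op 5 (commit): HEAD=fix@C [fix=C main=B]
After op 6 (commit): HEAD=fix@D [fix=D main=B]
After op 7 (branch): HEAD=fix@D [dev=D fix=D main=B]
After op 8 (reset): HEAD=fix@A [dev=D fix=A main=B]
After op 9 (reset): HEAD=fix@C [dev=D fix=C main=B]

Answer: fix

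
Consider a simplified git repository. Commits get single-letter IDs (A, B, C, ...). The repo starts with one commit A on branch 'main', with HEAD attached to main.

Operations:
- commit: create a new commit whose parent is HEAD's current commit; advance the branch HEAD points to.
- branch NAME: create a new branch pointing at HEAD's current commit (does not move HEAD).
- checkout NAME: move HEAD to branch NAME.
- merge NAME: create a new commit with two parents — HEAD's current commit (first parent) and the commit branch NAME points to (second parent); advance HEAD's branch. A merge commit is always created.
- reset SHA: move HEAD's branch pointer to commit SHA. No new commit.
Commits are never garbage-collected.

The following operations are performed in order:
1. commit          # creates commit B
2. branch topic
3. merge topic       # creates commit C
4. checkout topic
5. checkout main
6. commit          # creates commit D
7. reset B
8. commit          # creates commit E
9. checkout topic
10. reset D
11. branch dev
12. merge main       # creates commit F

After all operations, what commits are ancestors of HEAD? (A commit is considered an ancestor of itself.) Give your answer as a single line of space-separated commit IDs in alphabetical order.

After op 1 (commit): HEAD=main@B [main=B]
After op 2 (branch): HEAD=main@B [main=B topic=B]
After op 3 (merge): HEAD=main@C [main=C topic=B]
After op 4 (checkout): HEAD=topic@B [main=C topic=B]
After op 5 (checkout): HEAD=main@C [main=C topic=B]
After op 6 (commit): HEAD=main@D [main=D topic=B]
After op 7 (reset): HEAD=main@B [main=B topic=B]
After op 8 (commit): HEAD=main@E [main=E topic=B]
After op 9 (checkout): HEAD=topic@B [main=E topic=B]
After op 10 (reset): HEAD=topic@D [main=E topic=D]
After op 11 (branch): HEAD=topic@D [dev=D main=E topic=D]
After op 12 (merge): HEAD=topic@F [dev=D main=E topic=F]

Answer: A B C D E F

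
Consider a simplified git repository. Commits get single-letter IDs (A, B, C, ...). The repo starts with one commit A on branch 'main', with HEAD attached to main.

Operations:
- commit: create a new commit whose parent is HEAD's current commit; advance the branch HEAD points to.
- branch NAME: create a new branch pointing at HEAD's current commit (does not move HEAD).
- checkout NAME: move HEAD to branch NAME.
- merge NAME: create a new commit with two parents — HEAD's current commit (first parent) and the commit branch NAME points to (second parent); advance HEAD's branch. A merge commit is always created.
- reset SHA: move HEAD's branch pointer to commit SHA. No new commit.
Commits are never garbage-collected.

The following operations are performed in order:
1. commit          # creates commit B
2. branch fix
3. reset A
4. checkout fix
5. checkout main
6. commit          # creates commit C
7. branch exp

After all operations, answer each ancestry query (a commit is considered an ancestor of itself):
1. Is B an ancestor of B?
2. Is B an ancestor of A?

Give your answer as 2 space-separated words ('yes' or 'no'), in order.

After op 1 (commit): HEAD=main@B [main=B]
After op 2 (branch): HEAD=main@B [fix=B main=B]
After op 3 (reset): HEAD=main@A [fix=B main=A]
After op 4 (checkout): HEAD=fix@B [fix=B main=A]
After op 5 (checkout): HEAD=main@A [fix=B main=A]
After op 6 (commit): HEAD=main@C [fix=B main=C]
After op 7 (branch): HEAD=main@C [exp=C fix=B main=C]
ancestors(B) = {A,B}; B in? yes
ancestors(A) = {A}; B in? no

Answer: yes no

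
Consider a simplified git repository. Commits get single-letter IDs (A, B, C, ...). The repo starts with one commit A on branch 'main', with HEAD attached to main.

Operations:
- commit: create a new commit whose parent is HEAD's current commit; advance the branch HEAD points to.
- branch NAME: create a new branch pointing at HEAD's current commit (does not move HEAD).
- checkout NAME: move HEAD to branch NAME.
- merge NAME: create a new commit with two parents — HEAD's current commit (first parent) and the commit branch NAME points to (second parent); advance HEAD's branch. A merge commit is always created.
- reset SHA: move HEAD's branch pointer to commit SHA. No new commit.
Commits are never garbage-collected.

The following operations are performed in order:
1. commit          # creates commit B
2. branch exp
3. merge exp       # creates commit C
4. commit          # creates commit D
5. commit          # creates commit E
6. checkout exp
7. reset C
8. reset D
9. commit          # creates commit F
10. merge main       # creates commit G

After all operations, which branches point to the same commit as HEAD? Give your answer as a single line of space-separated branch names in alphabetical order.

After op 1 (commit): HEAD=main@B [main=B]
After op 2 (branch): HEAD=main@B [exp=B main=B]
After op 3 (merge): HEAD=main@C [exp=B main=C]
After op 4 (commit): HEAD=main@D [exp=B main=D]
After op 5 (commit): HEAD=main@E [exp=B main=E]
After op 6 (checkout): HEAD=exp@B [exp=B main=E]
After op 7 (reset): HEAD=exp@C [exp=C main=E]
After op 8 (reset): HEAD=exp@D [exp=D main=E]
After op 9 (commit): HEAD=exp@F [exp=F main=E]
After op 10 (merge): HEAD=exp@G [exp=G main=E]

Answer: exp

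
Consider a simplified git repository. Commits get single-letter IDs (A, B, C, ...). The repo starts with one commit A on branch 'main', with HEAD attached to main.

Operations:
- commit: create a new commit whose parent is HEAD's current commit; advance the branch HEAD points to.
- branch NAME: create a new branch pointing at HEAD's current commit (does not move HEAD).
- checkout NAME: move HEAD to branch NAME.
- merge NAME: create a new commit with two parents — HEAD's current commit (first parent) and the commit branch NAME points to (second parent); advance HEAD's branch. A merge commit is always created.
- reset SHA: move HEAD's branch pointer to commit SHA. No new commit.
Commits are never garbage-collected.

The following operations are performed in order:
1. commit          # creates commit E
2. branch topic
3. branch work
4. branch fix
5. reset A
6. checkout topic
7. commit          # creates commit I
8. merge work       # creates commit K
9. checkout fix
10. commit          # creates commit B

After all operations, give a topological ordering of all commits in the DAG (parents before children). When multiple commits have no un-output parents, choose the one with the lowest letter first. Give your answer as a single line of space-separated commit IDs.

After op 1 (commit): HEAD=main@E [main=E]
After op 2 (branch): HEAD=main@E [main=E topic=E]
After op 3 (branch): HEAD=main@E [main=E topic=E work=E]
After op 4 (branch): HEAD=main@E [fix=E main=E topic=E work=E]
After op 5 (reset): HEAD=main@A [fix=E main=A topic=E work=E]
After op 6 (checkout): HEAD=topic@E [fix=E main=A topic=E work=E]
After op 7 (commit): HEAD=topic@I [fix=E main=A topic=I work=E]
After op 8 (merge): HEAD=topic@K [fix=E main=A topic=K work=E]
After op 9 (checkout): HEAD=fix@E [fix=E main=A topic=K work=E]
After op 10 (commit): HEAD=fix@B [fix=B main=A topic=K work=E]
commit A: parents=[]
commit B: parents=['E']
commit E: parents=['A']
commit I: parents=['E']
commit K: parents=['I', 'E']

Answer: A E B I K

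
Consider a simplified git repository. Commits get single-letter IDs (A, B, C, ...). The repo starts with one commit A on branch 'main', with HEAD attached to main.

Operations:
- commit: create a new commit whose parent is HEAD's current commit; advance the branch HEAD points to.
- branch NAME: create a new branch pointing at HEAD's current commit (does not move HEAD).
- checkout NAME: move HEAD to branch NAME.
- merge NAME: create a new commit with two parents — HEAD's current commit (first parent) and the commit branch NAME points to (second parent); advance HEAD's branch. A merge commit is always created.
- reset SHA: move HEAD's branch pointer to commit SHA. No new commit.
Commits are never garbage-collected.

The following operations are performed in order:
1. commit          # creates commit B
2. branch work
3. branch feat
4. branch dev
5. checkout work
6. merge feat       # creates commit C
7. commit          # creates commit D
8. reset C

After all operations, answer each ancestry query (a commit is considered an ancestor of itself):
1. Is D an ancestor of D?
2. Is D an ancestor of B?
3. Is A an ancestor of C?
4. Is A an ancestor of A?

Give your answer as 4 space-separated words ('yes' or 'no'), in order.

After op 1 (commit): HEAD=main@B [main=B]
After op 2 (branch): HEAD=main@B [main=B work=B]
After op 3 (branch): HEAD=main@B [feat=B main=B work=B]
After op 4 (branch): HEAD=main@B [dev=B feat=B main=B work=B]
After op 5 (checkout): HEAD=work@B [dev=B feat=B main=B work=B]
After op 6 (merge): HEAD=work@C [dev=B feat=B main=B work=C]
After op 7 (commit): HEAD=work@D [dev=B feat=B main=B work=D]
After op 8 (reset): HEAD=work@C [dev=B feat=B main=B work=C]
ancestors(D) = {A,B,C,D}; D in? yes
ancestors(B) = {A,B}; D in? no
ancestors(C) = {A,B,C}; A in? yes
ancestors(A) = {A}; A in? yes

Answer: yes no yes yes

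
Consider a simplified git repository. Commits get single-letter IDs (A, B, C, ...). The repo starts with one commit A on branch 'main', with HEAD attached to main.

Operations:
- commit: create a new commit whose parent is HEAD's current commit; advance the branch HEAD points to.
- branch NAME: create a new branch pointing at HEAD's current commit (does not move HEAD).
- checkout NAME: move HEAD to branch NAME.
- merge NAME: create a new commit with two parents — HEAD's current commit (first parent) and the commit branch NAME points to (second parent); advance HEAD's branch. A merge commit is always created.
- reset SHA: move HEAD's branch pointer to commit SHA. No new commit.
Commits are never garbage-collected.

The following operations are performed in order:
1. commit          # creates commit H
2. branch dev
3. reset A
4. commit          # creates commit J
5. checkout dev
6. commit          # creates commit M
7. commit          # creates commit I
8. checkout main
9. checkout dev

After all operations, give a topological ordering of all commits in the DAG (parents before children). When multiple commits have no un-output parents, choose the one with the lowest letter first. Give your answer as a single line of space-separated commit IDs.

Answer: A H J M I

Derivation:
After op 1 (commit): HEAD=main@H [main=H]
After op 2 (branch): HEAD=main@H [dev=H main=H]
After op 3 (reset): HEAD=main@A [dev=H main=A]
After op 4 (commit): HEAD=main@J [dev=H main=J]
After op 5 (checkout): HEAD=dev@H [dev=H main=J]
After op 6 (commit): HEAD=dev@M [dev=M main=J]
After op 7 (commit): HEAD=dev@I [dev=I main=J]
After op 8 (checkout): HEAD=main@J [dev=I main=J]
After op 9 (checkout): HEAD=dev@I [dev=I main=J]
commit A: parents=[]
commit H: parents=['A']
commit I: parents=['M']
commit J: parents=['A']
commit M: parents=['H']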